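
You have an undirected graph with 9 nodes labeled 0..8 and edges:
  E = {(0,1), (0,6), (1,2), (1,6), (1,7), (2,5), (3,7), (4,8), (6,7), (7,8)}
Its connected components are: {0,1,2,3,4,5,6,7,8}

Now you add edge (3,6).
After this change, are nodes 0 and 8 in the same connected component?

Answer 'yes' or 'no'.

Initial components: {0,1,2,3,4,5,6,7,8}
Adding edge (3,6): both already in same component {0,1,2,3,4,5,6,7,8}. No change.
New components: {0,1,2,3,4,5,6,7,8}
Are 0 and 8 in the same component? yes

Answer: yes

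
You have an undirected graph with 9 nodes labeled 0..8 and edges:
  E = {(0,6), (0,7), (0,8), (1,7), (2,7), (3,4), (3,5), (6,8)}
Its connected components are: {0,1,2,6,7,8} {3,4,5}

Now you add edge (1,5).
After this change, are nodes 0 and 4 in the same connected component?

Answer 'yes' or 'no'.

Initial components: {0,1,2,6,7,8} {3,4,5}
Adding edge (1,5): merges {0,1,2,6,7,8} and {3,4,5}.
New components: {0,1,2,3,4,5,6,7,8}
Are 0 and 4 in the same component? yes

Answer: yes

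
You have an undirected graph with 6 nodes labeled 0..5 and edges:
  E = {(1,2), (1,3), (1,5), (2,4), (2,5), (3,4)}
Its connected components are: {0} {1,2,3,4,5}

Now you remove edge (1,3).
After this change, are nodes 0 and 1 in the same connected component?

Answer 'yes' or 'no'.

Initial components: {0} {1,2,3,4,5}
Removing edge (1,3): not a bridge — component count unchanged at 2.
New components: {0} {1,2,3,4,5}
Are 0 and 1 in the same component? no

Answer: no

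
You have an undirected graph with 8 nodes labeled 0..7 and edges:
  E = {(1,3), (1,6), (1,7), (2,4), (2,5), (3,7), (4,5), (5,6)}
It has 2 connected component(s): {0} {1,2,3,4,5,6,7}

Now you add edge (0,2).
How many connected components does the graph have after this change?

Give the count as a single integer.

Answer: 1

Derivation:
Initial component count: 2
Add (0,2): merges two components. Count decreases: 2 -> 1.
New component count: 1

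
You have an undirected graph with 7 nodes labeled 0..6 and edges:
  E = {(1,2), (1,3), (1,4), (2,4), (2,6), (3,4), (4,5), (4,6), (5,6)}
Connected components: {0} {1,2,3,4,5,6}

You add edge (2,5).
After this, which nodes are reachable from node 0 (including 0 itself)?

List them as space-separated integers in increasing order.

Before: nodes reachable from 0: {0}
Adding (2,5): both endpoints already in same component. Reachability from 0 unchanged.
After: nodes reachable from 0: {0}

Answer: 0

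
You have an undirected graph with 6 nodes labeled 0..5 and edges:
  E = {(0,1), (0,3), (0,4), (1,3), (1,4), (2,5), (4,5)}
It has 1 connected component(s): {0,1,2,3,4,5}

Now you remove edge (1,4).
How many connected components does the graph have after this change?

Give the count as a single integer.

Initial component count: 1
Remove (1,4): not a bridge. Count unchanged: 1.
  After removal, components: {0,1,2,3,4,5}
New component count: 1

Answer: 1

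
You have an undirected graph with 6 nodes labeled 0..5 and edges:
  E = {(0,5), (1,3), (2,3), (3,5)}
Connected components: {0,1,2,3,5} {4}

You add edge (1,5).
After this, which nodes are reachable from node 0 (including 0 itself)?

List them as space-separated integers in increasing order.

Before: nodes reachable from 0: {0,1,2,3,5}
Adding (1,5): both endpoints already in same component. Reachability from 0 unchanged.
After: nodes reachable from 0: {0,1,2,3,5}

Answer: 0 1 2 3 5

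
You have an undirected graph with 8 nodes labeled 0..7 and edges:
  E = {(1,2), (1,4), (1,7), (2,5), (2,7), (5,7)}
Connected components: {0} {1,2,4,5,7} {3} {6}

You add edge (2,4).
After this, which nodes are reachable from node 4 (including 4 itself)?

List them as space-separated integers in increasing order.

Before: nodes reachable from 4: {1,2,4,5,7}
Adding (2,4): both endpoints already in same component. Reachability from 4 unchanged.
After: nodes reachable from 4: {1,2,4,5,7}

Answer: 1 2 4 5 7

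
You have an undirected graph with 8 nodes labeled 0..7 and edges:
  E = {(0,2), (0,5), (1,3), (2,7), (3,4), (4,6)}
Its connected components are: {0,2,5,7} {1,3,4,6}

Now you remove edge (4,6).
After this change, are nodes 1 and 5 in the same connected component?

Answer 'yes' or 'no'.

Initial components: {0,2,5,7} {1,3,4,6}
Removing edge (4,6): it was a bridge — component count 2 -> 3.
New components: {0,2,5,7} {1,3,4} {6}
Are 1 and 5 in the same component? no

Answer: no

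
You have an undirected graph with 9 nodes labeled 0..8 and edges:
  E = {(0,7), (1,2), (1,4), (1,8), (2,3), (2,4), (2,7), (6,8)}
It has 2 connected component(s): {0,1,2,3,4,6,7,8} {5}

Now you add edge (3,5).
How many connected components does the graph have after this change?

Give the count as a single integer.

Answer: 1

Derivation:
Initial component count: 2
Add (3,5): merges two components. Count decreases: 2 -> 1.
New component count: 1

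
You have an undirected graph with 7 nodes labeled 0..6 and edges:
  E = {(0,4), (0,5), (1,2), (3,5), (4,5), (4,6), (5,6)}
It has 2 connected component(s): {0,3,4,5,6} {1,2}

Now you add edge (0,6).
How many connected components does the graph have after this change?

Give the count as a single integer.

Answer: 2

Derivation:
Initial component count: 2
Add (0,6): endpoints already in same component. Count unchanged: 2.
New component count: 2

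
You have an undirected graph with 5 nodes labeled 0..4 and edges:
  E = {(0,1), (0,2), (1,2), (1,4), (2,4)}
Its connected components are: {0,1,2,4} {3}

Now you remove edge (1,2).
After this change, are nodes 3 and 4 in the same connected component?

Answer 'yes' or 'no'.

Answer: no

Derivation:
Initial components: {0,1,2,4} {3}
Removing edge (1,2): not a bridge — component count unchanged at 2.
New components: {0,1,2,4} {3}
Are 3 and 4 in the same component? no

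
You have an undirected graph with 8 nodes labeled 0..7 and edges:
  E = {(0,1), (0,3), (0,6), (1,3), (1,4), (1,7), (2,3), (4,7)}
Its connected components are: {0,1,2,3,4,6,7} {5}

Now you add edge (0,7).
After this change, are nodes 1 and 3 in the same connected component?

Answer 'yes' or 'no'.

Initial components: {0,1,2,3,4,6,7} {5}
Adding edge (0,7): both already in same component {0,1,2,3,4,6,7}. No change.
New components: {0,1,2,3,4,6,7} {5}
Are 1 and 3 in the same component? yes

Answer: yes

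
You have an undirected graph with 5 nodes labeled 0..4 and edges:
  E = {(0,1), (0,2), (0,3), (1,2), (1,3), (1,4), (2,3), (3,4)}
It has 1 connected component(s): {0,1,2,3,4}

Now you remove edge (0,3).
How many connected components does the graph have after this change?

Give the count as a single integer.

Initial component count: 1
Remove (0,3): not a bridge. Count unchanged: 1.
  After removal, components: {0,1,2,3,4}
New component count: 1

Answer: 1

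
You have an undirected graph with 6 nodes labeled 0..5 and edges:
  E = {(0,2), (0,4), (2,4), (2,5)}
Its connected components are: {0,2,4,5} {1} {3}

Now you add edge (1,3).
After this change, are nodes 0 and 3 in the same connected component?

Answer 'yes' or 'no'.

Answer: no

Derivation:
Initial components: {0,2,4,5} {1} {3}
Adding edge (1,3): merges {1} and {3}.
New components: {0,2,4,5} {1,3}
Are 0 and 3 in the same component? no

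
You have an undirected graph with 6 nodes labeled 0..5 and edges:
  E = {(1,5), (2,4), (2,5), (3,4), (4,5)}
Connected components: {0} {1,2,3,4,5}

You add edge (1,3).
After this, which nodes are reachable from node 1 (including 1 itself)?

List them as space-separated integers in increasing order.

Before: nodes reachable from 1: {1,2,3,4,5}
Adding (1,3): both endpoints already in same component. Reachability from 1 unchanged.
After: nodes reachable from 1: {1,2,3,4,5}

Answer: 1 2 3 4 5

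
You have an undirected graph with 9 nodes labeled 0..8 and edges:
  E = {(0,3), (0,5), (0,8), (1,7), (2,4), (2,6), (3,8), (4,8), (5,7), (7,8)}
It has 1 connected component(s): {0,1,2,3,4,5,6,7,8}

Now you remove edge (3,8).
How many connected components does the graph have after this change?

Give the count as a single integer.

Initial component count: 1
Remove (3,8): not a bridge. Count unchanged: 1.
  After removal, components: {0,1,2,3,4,5,6,7,8}
New component count: 1

Answer: 1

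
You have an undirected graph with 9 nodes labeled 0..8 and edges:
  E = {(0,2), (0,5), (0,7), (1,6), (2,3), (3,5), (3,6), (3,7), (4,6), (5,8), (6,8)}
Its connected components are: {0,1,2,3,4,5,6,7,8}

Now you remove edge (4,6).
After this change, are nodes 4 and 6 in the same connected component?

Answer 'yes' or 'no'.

Answer: no

Derivation:
Initial components: {0,1,2,3,4,5,6,7,8}
Removing edge (4,6): it was a bridge — component count 1 -> 2.
New components: {0,1,2,3,5,6,7,8} {4}
Are 4 and 6 in the same component? no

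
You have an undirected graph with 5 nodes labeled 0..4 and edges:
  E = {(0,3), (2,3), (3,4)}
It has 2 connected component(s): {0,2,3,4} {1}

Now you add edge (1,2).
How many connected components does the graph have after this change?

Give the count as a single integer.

Answer: 1

Derivation:
Initial component count: 2
Add (1,2): merges two components. Count decreases: 2 -> 1.
New component count: 1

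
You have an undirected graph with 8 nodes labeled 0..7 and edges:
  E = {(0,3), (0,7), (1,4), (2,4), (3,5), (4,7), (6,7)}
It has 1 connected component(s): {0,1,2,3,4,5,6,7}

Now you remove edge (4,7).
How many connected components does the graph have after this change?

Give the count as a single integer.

Initial component count: 1
Remove (4,7): it was a bridge. Count increases: 1 -> 2.
  After removal, components: {0,3,5,6,7} {1,2,4}
New component count: 2

Answer: 2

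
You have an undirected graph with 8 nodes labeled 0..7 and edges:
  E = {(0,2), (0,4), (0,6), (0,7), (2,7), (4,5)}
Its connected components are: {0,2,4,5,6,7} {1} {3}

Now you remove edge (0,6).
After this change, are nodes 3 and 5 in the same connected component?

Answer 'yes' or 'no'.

Answer: no

Derivation:
Initial components: {0,2,4,5,6,7} {1} {3}
Removing edge (0,6): it was a bridge — component count 3 -> 4.
New components: {0,2,4,5,7} {1} {3} {6}
Are 3 and 5 in the same component? no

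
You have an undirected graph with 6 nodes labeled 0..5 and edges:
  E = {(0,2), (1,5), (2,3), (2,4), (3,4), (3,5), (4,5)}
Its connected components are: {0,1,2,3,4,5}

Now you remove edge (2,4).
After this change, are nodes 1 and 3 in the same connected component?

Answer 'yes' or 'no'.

Initial components: {0,1,2,3,4,5}
Removing edge (2,4): not a bridge — component count unchanged at 1.
New components: {0,1,2,3,4,5}
Are 1 and 3 in the same component? yes

Answer: yes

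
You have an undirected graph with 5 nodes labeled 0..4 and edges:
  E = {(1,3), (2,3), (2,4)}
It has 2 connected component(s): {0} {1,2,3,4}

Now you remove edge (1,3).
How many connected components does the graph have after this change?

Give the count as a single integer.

Initial component count: 2
Remove (1,3): it was a bridge. Count increases: 2 -> 3.
  After removal, components: {0} {1} {2,3,4}
New component count: 3

Answer: 3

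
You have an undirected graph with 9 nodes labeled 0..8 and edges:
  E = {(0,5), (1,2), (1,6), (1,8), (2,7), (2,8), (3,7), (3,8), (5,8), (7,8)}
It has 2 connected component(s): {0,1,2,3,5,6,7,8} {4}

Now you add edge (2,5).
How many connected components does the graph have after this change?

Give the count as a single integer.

Initial component count: 2
Add (2,5): endpoints already in same component. Count unchanged: 2.
New component count: 2

Answer: 2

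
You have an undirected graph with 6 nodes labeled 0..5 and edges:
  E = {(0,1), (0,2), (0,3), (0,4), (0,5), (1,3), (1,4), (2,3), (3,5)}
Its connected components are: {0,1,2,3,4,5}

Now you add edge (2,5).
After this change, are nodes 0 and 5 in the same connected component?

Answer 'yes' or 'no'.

Answer: yes

Derivation:
Initial components: {0,1,2,3,4,5}
Adding edge (2,5): both already in same component {0,1,2,3,4,5}. No change.
New components: {0,1,2,3,4,5}
Are 0 and 5 in the same component? yes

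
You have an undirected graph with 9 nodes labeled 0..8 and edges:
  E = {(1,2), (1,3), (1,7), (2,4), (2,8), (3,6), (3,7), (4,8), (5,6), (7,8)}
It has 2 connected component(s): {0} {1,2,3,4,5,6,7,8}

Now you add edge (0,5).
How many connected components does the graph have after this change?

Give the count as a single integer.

Answer: 1

Derivation:
Initial component count: 2
Add (0,5): merges two components. Count decreases: 2 -> 1.
New component count: 1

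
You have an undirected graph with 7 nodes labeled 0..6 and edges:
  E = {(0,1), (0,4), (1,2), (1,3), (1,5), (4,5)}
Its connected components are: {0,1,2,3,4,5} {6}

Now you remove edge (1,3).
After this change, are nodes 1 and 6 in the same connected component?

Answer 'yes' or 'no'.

Answer: no

Derivation:
Initial components: {0,1,2,3,4,5} {6}
Removing edge (1,3): it was a bridge — component count 2 -> 3.
New components: {0,1,2,4,5} {3} {6}
Are 1 and 6 in the same component? no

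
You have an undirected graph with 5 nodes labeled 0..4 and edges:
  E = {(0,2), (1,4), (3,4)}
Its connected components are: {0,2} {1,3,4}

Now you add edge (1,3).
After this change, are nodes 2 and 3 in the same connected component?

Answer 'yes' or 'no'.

Answer: no

Derivation:
Initial components: {0,2} {1,3,4}
Adding edge (1,3): both already in same component {1,3,4}. No change.
New components: {0,2} {1,3,4}
Are 2 and 3 in the same component? no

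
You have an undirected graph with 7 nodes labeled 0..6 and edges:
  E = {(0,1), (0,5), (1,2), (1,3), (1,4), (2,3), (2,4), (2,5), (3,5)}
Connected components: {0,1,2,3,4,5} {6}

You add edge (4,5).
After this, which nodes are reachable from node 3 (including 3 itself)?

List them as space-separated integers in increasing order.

Before: nodes reachable from 3: {0,1,2,3,4,5}
Adding (4,5): both endpoints already in same component. Reachability from 3 unchanged.
After: nodes reachable from 3: {0,1,2,3,4,5}

Answer: 0 1 2 3 4 5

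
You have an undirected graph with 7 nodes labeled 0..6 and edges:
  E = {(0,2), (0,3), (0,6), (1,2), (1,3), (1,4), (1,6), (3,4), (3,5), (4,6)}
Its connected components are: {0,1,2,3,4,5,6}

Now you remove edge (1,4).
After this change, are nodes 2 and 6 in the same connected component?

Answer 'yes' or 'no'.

Initial components: {0,1,2,3,4,5,6}
Removing edge (1,4): not a bridge — component count unchanged at 1.
New components: {0,1,2,3,4,5,6}
Are 2 and 6 in the same component? yes

Answer: yes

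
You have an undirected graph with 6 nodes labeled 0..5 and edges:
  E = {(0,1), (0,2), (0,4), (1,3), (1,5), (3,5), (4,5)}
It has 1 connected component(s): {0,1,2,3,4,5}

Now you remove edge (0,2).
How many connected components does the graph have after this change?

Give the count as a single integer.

Initial component count: 1
Remove (0,2): it was a bridge. Count increases: 1 -> 2.
  After removal, components: {0,1,3,4,5} {2}
New component count: 2

Answer: 2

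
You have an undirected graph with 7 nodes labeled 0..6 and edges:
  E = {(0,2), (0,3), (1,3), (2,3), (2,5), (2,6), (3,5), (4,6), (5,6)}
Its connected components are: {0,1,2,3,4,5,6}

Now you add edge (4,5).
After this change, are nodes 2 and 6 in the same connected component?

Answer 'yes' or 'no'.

Answer: yes

Derivation:
Initial components: {0,1,2,3,4,5,6}
Adding edge (4,5): both already in same component {0,1,2,3,4,5,6}. No change.
New components: {0,1,2,3,4,5,6}
Are 2 and 6 in the same component? yes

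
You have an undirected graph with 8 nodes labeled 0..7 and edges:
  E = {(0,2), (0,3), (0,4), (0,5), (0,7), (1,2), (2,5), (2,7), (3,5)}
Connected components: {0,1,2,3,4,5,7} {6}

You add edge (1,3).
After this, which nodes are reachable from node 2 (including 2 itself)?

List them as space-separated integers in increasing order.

Answer: 0 1 2 3 4 5 7

Derivation:
Before: nodes reachable from 2: {0,1,2,3,4,5,7}
Adding (1,3): both endpoints already in same component. Reachability from 2 unchanged.
After: nodes reachable from 2: {0,1,2,3,4,5,7}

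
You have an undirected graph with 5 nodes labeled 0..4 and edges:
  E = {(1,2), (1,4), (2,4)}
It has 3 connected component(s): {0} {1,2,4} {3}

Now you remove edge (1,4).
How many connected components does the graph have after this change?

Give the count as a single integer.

Initial component count: 3
Remove (1,4): not a bridge. Count unchanged: 3.
  After removal, components: {0} {1,2,4} {3}
New component count: 3

Answer: 3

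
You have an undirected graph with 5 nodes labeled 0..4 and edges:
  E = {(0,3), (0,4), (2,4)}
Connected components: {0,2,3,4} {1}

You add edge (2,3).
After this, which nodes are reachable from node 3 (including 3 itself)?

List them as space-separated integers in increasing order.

Answer: 0 2 3 4

Derivation:
Before: nodes reachable from 3: {0,2,3,4}
Adding (2,3): both endpoints already in same component. Reachability from 3 unchanged.
After: nodes reachable from 3: {0,2,3,4}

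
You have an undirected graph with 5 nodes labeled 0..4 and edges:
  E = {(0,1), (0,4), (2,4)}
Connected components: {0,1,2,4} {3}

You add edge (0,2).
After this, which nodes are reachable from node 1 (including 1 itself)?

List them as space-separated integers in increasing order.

Answer: 0 1 2 4

Derivation:
Before: nodes reachable from 1: {0,1,2,4}
Adding (0,2): both endpoints already in same component. Reachability from 1 unchanged.
After: nodes reachable from 1: {0,1,2,4}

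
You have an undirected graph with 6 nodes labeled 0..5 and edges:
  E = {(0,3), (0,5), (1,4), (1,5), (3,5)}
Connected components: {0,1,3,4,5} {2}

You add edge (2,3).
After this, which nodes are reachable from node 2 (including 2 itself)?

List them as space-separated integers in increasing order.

Answer: 0 1 2 3 4 5

Derivation:
Before: nodes reachable from 2: {2}
Adding (2,3): merges 2's component with another. Reachability grows.
After: nodes reachable from 2: {0,1,2,3,4,5}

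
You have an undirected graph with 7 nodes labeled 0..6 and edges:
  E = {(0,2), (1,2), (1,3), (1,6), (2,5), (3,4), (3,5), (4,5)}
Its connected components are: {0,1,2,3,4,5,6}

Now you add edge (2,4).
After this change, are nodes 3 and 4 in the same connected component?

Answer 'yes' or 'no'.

Answer: yes

Derivation:
Initial components: {0,1,2,3,4,5,6}
Adding edge (2,4): both already in same component {0,1,2,3,4,5,6}. No change.
New components: {0,1,2,3,4,5,6}
Are 3 and 4 in the same component? yes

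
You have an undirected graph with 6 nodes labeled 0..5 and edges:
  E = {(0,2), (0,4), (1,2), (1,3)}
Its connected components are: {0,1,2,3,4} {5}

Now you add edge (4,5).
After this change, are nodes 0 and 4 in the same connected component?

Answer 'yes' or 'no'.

Initial components: {0,1,2,3,4} {5}
Adding edge (4,5): merges {0,1,2,3,4} and {5}.
New components: {0,1,2,3,4,5}
Are 0 and 4 in the same component? yes

Answer: yes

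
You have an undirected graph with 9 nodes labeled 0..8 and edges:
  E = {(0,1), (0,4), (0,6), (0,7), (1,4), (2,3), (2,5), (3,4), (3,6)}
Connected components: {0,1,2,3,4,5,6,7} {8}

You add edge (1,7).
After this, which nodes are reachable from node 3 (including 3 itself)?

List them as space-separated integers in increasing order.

Before: nodes reachable from 3: {0,1,2,3,4,5,6,7}
Adding (1,7): both endpoints already in same component. Reachability from 3 unchanged.
After: nodes reachable from 3: {0,1,2,3,4,5,6,7}

Answer: 0 1 2 3 4 5 6 7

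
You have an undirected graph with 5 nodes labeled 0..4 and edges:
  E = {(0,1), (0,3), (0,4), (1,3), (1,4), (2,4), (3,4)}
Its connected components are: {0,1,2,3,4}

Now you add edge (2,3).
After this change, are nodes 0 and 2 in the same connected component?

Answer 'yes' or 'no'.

Answer: yes

Derivation:
Initial components: {0,1,2,3,4}
Adding edge (2,3): both already in same component {0,1,2,3,4}. No change.
New components: {0,1,2,3,4}
Are 0 and 2 in the same component? yes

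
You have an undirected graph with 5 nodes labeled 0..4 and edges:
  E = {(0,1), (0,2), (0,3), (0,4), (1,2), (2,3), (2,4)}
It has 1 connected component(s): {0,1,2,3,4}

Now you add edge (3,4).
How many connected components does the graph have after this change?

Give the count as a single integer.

Answer: 1

Derivation:
Initial component count: 1
Add (3,4): endpoints already in same component. Count unchanged: 1.
New component count: 1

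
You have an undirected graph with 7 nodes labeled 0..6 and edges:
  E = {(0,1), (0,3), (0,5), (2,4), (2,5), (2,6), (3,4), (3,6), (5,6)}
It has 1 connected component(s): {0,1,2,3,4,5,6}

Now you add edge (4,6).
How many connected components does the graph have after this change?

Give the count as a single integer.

Answer: 1

Derivation:
Initial component count: 1
Add (4,6): endpoints already in same component. Count unchanged: 1.
New component count: 1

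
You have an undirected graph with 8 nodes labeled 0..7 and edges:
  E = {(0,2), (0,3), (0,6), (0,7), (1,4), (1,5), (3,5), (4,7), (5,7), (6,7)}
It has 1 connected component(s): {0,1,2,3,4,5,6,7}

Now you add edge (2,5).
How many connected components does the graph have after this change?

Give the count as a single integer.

Initial component count: 1
Add (2,5): endpoints already in same component. Count unchanged: 1.
New component count: 1

Answer: 1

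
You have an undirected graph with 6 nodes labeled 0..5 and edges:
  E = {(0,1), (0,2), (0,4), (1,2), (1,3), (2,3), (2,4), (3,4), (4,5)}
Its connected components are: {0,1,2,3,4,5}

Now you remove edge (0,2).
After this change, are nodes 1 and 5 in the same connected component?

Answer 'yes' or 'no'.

Initial components: {0,1,2,3,4,5}
Removing edge (0,2): not a bridge — component count unchanged at 1.
New components: {0,1,2,3,4,5}
Are 1 and 5 in the same component? yes

Answer: yes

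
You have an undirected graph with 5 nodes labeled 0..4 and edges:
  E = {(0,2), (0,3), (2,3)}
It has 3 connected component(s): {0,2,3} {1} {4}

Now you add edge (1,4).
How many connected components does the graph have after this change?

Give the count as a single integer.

Answer: 2

Derivation:
Initial component count: 3
Add (1,4): merges two components. Count decreases: 3 -> 2.
New component count: 2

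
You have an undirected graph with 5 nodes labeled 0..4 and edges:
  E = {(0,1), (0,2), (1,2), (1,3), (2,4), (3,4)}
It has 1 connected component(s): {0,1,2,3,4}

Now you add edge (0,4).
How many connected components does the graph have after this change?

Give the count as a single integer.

Answer: 1

Derivation:
Initial component count: 1
Add (0,4): endpoints already in same component. Count unchanged: 1.
New component count: 1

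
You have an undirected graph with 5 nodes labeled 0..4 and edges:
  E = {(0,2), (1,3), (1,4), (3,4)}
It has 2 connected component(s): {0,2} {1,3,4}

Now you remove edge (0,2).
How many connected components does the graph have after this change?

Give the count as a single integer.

Initial component count: 2
Remove (0,2): it was a bridge. Count increases: 2 -> 3.
  After removal, components: {0} {1,3,4} {2}
New component count: 3

Answer: 3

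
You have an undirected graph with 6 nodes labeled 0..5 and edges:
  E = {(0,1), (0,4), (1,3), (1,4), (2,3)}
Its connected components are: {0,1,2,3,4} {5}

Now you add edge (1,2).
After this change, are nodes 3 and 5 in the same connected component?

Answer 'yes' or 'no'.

Initial components: {0,1,2,3,4} {5}
Adding edge (1,2): both already in same component {0,1,2,3,4}. No change.
New components: {0,1,2,3,4} {5}
Are 3 and 5 in the same component? no

Answer: no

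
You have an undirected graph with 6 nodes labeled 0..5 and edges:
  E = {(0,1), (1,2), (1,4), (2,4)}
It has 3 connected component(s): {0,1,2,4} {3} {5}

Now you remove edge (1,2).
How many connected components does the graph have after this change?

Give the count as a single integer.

Initial component count: 3
Remove (1,2): not a bridge. Count unchanged: 3.
  After removal, components: {0,1,2,4} {3} {5}
New component count: 3

Answer: 3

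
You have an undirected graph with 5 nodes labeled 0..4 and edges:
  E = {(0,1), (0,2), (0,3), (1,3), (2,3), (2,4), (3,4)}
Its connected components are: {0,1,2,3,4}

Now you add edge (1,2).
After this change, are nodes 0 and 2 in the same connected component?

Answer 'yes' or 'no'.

Initial components: {0,1,2,3,4}
Adding edge (1,2): both already in same component {0,1,2,3,4}. No change.
New components: {0,1,2,3,4}
Are 0 and 2 in the same component? yes

Answer: yes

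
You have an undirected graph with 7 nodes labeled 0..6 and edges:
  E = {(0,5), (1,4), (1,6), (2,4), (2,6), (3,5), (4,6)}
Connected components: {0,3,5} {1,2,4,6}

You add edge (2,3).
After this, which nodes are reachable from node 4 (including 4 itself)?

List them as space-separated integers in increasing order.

Before: nodes reachable from 4: {1,2,4,6}
Adding (2,3): merges 4's component with another. Reachability grows.
After: nodes reachable from 4: {0,1,2,3,4,5,6}

Answer: 0 1 2 3 4 5 6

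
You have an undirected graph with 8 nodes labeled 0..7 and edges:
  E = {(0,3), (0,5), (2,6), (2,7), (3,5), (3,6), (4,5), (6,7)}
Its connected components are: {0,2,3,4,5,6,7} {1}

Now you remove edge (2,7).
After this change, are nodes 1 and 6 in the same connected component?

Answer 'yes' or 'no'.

Initial components: {0,2,3,4,5,6,7} {1}
Removing edge (2,7): not a bridge — component count unchanged at 2.
New components: {0,2,3,4,5,6,7} {1}
Are 1 and 6 in the same component? no

Answer: no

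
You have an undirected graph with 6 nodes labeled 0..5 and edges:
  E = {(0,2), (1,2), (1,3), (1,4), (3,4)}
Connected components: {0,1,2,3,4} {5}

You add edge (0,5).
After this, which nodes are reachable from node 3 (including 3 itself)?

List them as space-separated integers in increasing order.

Before: nodes reachable from 3: {0,1,2,3,4}
Adding (0,5): merges 3's component with another. Reachability grows.
After: nodes reachable from 3: {0,1,2,3,4,5}

Answer: 0 1 2 3 4 5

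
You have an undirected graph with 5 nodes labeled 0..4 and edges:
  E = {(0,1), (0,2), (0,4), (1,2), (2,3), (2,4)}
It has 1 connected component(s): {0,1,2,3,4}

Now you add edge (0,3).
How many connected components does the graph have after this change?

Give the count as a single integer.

Answer: 1

Derivation:
Initial component count: 1
Add (0,3): endpoints already in same component. Count unchanged: 1.
New component count: 1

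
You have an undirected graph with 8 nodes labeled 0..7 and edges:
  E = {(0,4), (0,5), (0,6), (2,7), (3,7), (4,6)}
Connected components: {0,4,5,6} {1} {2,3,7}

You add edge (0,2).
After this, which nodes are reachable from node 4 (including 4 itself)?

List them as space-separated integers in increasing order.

Before: nodes reachable from 4: {0,4,5,6}
Adding (0,2): merges 4's component with another. Reachability grows.
After: nodes reachable from 4: {0,2,3,4,5,6,7}

Answer: 0 2 3 4 5 6 7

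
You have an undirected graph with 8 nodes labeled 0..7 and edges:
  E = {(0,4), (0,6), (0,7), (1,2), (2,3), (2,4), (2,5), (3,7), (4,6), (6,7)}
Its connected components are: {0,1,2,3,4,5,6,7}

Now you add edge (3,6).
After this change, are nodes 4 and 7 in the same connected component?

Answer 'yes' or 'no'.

Answer: yes

Derivation:
Initial components: {0,1,2,3,4,5,6,7}
Adding edge (3,6): both already in same component {0,1,2,3,4,5,6,7}. No change.
New components: {0,1,2,3,4,5,6,7}
Are 4 and 7 in the same component? yes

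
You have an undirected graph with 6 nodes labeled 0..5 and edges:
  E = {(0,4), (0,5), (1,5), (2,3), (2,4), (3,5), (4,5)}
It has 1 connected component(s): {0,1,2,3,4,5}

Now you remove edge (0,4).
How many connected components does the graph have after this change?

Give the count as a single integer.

Initial component count: 1
Remove (0,4): not a bridge. Count unchanged: 1.
  After removal, components: {0,1,2,3,4,5}
New component count: 1

Answer: 1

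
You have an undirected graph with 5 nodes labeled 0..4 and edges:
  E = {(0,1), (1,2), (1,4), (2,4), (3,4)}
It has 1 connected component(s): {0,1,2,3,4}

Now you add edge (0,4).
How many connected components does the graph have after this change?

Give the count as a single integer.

Answer: 1

Derivation:
Initial component count: 1
Add (0,4): endpoints already in same component. Count unchanged: 1.
New component count: 1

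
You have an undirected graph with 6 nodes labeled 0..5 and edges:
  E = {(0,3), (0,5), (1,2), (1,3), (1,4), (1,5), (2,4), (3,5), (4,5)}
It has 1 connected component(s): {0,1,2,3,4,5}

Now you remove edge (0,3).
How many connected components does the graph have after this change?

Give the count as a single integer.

Answer: 1

Derivation:
Initial component count: 1
Remove (0,3): not a bridge. Count unchanged: 1.
  After removal, components: {0,1,2,3,4,5}
New component count: 1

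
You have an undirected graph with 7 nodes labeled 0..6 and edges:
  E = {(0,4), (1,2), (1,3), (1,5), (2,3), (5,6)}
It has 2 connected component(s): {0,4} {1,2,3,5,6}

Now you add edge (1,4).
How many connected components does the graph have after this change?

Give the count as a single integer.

Answer: 1

Derivation:
Initial component count: 2
Add (1,4): merges two components. Count decreases: 2 -> 1.
New component count: 1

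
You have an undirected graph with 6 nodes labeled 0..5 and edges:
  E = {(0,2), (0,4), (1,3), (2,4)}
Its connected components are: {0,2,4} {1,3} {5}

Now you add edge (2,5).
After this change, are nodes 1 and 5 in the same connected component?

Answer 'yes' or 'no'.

Answer: no

Derivation:
Initial components: {0,2,4} {1,3} {5}
Adding edge (2,5): merges {0,2,4} and {5}.
New components: {0,2,4,5} {1,3}
Are 1 and 5 in the same component? no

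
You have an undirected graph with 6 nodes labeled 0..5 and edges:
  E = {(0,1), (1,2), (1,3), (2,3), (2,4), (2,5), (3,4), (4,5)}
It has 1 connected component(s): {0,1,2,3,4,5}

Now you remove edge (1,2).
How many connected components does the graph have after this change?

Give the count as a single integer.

Answer: 1

Derivation:
Initial component count: 1
Remove (1,2): not a bridge. Count unchanged: 1.
  After removal, components: {0,1,2,3,4,5}
New component count: 1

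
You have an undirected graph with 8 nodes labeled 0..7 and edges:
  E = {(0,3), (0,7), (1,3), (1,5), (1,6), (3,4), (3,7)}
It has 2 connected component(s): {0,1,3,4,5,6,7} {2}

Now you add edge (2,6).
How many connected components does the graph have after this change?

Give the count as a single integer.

Initial component count: 2
Add (2,6): merges two components. Count decreases: 2 -> 1.
New component count: 1

Answer: 1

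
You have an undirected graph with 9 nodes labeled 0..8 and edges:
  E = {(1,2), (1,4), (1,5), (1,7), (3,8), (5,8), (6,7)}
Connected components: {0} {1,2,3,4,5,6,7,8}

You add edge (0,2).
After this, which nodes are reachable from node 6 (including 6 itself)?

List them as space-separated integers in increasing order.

Before: nodes reachable from 6: {1,2,3,4,5,6,7,8}
Adding (0,2): merges 6's component with another. Reachability grows.
After: nodes reachable from 6: {0,1,2,3,4,5,6,7,8}

Answer: 0 1 2 3 4 5 6 7 8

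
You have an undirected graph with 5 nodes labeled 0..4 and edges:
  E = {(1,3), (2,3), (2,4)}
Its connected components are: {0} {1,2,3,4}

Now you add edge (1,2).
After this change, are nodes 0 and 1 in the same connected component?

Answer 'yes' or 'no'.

Answer: no

Derivation:
Initial components: {0} {1,2,3,4}
Adding edge (1,2): both already in same component {1,2,3,4}. No change.
New components: {0} {1,2,3,4}
Are 0 and 1 in the same component? no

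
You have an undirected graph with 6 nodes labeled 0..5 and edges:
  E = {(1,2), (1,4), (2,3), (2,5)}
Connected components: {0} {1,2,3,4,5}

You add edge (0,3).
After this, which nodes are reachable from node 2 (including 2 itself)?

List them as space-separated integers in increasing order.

Answer: 0 1 2 3 4 5

Derivation:
Before: nodes reachable from 2: {1,2,3,4,5}
Adding (0,3): merges 2's component with another. Reachability grows.
After: nodes reachable from 2: {0,1,2,3,4,5}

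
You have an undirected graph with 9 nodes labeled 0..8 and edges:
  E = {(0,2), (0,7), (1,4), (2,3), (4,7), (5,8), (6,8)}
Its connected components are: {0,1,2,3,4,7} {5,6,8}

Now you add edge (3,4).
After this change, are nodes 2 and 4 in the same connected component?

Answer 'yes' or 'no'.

Answer: yes

Derivation:
Initial components: {0,1,2,3,4,7} {5,6,8}
Adding edge (3,4): both already in same component {0,1,2,3,4,7}. No change.
New components: {0,1,2,3,4,7} {5,6,8}
Are 2 and 4 in the same component? yes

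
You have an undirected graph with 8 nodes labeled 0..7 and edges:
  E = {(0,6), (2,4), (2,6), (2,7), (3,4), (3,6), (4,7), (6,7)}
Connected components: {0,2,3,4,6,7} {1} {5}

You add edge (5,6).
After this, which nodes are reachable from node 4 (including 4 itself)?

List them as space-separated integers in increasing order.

Before: nodes reachable from 4: {0,2,3,4,6,7}
Adding (5,6): merges 4's component with another. Reachability grows.
After: nodes reachable from 4: {0,2,3,4,5,6,7}

Answer: 0 2 3 4 5 6 7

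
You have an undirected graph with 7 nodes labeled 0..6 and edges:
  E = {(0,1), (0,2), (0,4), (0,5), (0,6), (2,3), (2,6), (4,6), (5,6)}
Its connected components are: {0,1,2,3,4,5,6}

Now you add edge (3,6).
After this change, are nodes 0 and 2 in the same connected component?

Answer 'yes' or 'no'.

Initial components: {0,1,2,3,4,5,6}
Adding edge (3,6): both already in same component {0,1,2,3,4,5,6}. No change.
New components: {0,1,2,3,4,5,6}
Are 0 and 2 in the same component? yes

Answer: yes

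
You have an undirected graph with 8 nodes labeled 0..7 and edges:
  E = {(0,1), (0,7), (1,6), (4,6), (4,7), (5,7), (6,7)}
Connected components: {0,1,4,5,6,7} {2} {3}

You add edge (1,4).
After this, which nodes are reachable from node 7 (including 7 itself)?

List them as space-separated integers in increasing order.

Answer: 0 1 4 5 6 7

Derivation:
Before: nodes reachable from 7: {0,1,4,5,6,7}
Adding (1,4): both endpoints already in same component. Reachability from 7 unchanged.
After: nodes reachable from 7: {0,1,4,5,6,7}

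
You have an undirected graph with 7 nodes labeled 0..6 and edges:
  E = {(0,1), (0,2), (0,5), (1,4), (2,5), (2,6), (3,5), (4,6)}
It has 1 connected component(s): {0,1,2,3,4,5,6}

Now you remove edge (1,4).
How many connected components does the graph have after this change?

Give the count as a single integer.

Initial component count: 1
Remove (1,4): not a bridge. Count unchanged: 1.
  After removal, components: {0,1,2,3,4,5,6}
New component count: 1

Answer: 1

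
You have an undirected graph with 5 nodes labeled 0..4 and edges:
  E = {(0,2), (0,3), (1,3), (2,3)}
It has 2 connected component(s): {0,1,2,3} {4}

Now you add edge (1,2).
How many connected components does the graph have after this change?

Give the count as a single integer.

Initial component count: 2
Add (1,2): endpoints already in same component. Count unchanged: 2.
New component count: 2

Answer: 2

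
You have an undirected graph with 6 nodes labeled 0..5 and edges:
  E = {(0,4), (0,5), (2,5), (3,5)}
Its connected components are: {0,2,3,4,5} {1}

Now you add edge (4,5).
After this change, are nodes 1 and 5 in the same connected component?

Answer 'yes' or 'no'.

Initial components: {0,2,3,4,5} {1}
Adding edge (4,5): both already in same component {0,2,3,4,5}. No change.
New components: {0,2,3,4,5} {1}
Are 1 and 5 in the same component? no

Answer: no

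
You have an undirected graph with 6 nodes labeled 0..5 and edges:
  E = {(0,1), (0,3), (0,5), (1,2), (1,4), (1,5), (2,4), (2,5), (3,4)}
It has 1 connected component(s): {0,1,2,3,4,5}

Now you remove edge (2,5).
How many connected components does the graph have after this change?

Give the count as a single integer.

Answer: 1

Derivation:
Initial component count: 1
Remove (2,5): not a bridge. Count unchanged: 1.
  After removal, components: {0,1,2,3,4,5}
New component count: 1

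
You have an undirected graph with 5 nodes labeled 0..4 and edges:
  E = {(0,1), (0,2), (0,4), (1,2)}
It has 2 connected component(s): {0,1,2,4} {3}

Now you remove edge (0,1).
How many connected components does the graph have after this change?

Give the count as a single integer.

Answer: 2

Derivation:
Initial component count: 2
Remove (0,1): not a bridge. Count unchanged: 2.
  After removal, components: {0,1,2,4} {3}
New component count: 2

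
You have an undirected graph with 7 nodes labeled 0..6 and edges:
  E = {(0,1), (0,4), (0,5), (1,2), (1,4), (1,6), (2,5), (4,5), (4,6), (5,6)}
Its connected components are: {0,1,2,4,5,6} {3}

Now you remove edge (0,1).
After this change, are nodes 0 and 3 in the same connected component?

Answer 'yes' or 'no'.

Answer: no

Derivation:
Initial components: {0,1,2,4,5,6} {3}
Removing edge (0,1): not a bridge — component count unchanged at 2.
New components: {0,1,2,4,5,6} {3}
Are 0 and 3 in the same component? no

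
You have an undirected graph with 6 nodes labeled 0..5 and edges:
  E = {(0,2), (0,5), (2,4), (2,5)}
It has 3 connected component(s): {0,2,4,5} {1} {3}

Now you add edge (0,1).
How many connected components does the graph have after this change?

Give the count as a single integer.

Initial component count: 3
Add (0,1): merges two components. Count decreases: 3 -> 2.
New component count: 2

Answer: 2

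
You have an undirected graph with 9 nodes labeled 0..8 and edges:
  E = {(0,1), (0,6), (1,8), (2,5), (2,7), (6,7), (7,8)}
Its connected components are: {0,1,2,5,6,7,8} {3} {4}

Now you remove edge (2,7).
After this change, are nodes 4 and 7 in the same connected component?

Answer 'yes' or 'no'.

Initial components: {0,1,2,5,6,7,8} {3} {4}
Removing edge (2,7): it was a bridge — component count 3 -> 4.
New components: {0,1,6,7,8} {2,5} {3} {4}
Are 4 and 7 in the same component? no

Answer: no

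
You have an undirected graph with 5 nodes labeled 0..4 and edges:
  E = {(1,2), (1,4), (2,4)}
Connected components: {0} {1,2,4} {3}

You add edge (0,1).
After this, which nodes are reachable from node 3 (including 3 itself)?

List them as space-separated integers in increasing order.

Answer: 3

Derivation:
Before: nodes reachable from 3: {3}
Adding (0,1): merges two components, but neither contains 3. Reachability from 3 unchanged.
After: nodes reachable from 3: {3}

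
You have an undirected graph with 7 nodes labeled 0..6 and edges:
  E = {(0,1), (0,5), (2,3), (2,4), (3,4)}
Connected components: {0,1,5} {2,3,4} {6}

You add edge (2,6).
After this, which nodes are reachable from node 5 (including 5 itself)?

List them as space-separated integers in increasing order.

Answer: 0 1 5

Derivation:
Before: nodes reachable from 5: {0,1,5}
Adding (2,6): merges two components, but neither contains 5. Reachability from 5 unchanged.
After: nodes reachable from 5: {0,1,5}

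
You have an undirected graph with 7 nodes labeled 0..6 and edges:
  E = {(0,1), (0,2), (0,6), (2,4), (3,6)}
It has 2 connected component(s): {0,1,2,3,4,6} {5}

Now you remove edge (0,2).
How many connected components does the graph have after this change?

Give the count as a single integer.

Answer: 3

Derivation:
Initial component count: 2
Remove (0,2): it was a bridge. Count increases: 2 -> 3.
  After removal, components: {0,1,3,6} {2,4} {5}
New component count: 3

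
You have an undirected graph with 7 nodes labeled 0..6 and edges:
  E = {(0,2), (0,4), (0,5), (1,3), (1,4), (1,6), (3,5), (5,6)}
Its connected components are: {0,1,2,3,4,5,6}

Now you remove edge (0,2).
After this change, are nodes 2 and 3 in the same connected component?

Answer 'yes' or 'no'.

Answer: no

Derivation:
Initial components: {0,1,2,3,4,5,6}
Removing edge (0,2): it was a bridge — component count 1 -> 2.
New components: {0,1,3,4,5,6} {2}
Are 2 and 3 in the same component? no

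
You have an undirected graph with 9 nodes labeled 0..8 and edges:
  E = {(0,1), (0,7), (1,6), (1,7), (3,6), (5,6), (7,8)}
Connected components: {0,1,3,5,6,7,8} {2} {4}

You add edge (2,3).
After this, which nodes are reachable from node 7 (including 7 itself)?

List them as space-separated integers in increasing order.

Answer: 0 1 2 3 5 6 7 8

Derivation:
Before: nodes reachable from 7: {0,1,3,5,6,7,8}
Adding (2,3): merges 7's component with another. Reachability grows.
After: nodes reachable from 7: {0,1,2,3,5,6,7,8}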